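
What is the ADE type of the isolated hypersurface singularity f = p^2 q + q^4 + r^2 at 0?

D_{5}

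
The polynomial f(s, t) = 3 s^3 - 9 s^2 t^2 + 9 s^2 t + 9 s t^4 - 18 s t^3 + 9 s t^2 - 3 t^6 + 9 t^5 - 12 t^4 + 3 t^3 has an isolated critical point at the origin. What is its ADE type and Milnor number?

Type E6, Milnor number mu = 6.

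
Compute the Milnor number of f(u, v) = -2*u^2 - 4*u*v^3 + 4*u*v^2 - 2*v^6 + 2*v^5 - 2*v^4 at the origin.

4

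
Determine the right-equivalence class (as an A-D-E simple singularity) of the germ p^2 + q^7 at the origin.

A6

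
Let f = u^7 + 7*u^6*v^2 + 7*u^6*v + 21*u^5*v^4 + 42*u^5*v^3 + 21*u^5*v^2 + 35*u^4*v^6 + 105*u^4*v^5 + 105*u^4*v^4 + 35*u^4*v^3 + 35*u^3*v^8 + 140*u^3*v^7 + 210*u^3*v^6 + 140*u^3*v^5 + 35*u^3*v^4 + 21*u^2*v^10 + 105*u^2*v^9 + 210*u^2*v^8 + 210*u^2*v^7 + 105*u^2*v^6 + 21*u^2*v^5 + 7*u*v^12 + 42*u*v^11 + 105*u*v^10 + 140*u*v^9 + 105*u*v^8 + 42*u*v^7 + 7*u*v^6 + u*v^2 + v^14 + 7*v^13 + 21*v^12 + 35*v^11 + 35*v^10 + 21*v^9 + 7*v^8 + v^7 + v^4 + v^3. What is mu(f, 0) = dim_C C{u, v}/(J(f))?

8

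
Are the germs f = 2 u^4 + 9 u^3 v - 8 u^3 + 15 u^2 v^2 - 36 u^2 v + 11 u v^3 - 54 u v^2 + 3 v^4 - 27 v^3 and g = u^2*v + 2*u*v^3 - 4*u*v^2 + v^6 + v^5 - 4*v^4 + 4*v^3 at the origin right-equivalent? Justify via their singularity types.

The Hessian of f at 0 has rank 0. Corank 2; j^3 = -(2*u + 3*v)^3 is a perfect cube, so E-series; the 4-jet and mu = 7 give E_7. The Hessian of g at 0 has rank 0. Corank 2; j^3 = v*(u - 2*v)^2 has shape L^2 M (L != M), so D-series; mu = 7 gives D_7. f is E_7 but g is D_7, hence not right-equivalent.

No.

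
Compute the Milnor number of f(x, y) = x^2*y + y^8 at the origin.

The Hessian of f at 0 is [[0, 0], [0, 0]] with rank 0, so corank 2. A Groebner basis of the Jacobian ideal J(f) in C{x,y} is {x^2/8 + y^7, x^3, x*y}; counting standard monomials gives mu = 9. Corank 2; j^3 = x^2*y has shape L^2 M (L != M), so D-series; mu = 9 gives D_9.

9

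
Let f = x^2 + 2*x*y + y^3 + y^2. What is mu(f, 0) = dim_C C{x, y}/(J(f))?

2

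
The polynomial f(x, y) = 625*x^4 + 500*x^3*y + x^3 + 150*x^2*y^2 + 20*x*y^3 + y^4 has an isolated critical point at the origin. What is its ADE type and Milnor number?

The Hessian of f at 0 has rank 0. Corank 2; j^3 = x^3 is a perfect cube, so E-series; the 4-jet and mu = 6 give E_6.

Type E6, Milnor number mu = 6.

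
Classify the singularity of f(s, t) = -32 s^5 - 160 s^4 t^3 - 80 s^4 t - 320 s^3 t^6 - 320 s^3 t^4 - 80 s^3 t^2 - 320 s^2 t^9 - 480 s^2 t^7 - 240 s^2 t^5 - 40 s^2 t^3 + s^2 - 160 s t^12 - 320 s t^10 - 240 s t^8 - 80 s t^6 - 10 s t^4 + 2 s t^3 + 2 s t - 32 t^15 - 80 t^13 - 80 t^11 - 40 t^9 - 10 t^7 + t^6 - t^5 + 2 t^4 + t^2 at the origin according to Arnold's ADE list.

The Hessian of f at 0 has rank 1. Corank 1: A-series; mu = 4 gives A_4.

A_4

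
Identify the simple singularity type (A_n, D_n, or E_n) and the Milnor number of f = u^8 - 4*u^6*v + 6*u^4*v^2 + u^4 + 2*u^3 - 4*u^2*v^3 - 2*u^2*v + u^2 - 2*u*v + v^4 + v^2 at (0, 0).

Type A3, Milnor number mu = 3.

The Hessian of f at 0 has rank 1. Corank 1: A-series; mu = 3 gives A_3.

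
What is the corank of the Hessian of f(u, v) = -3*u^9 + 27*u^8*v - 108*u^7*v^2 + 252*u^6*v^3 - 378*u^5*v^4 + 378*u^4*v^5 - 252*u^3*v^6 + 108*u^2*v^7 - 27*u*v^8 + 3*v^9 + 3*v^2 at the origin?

1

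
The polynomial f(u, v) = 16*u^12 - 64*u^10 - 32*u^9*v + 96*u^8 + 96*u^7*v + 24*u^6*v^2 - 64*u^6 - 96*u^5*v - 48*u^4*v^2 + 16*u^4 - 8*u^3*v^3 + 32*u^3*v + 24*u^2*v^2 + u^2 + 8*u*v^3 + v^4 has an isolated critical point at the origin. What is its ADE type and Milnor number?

The Hessian of f at 0 is [[2, 0], [0, 0]] with rank 1, so corank 1. A Groebner basis of the Jacobian ideal J(f) in C{u,v} is {v^3, u}; counting standard monomials gives mu = 3. Corank 1: A-series; mu = 3 gives A_3.

Type A_3, Milnor number mu = 3.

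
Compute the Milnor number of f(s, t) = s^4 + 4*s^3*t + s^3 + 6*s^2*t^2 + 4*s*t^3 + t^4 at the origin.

The Hessian of f at 0 is [[0, 0], [0, 0]] with rank 0, so corank 2. A Groebner basis of the Jacobian ideal J(f) in C{s,t} is {t^4, s*t^2 + t^3/3, s^2}; counting standard monomials gives mu = 6. Corank 2; j^3 = s^3 is a perfect cube, so E-series; the 4-jet and mu = 6 give E_6.

6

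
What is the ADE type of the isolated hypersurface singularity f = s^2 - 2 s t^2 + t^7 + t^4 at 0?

The Hessian of f at 0 has rank 1. Corank 1: A-series; mu = 6 gives A_6.

A6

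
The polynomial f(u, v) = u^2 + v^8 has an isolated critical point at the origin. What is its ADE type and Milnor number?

Type A_{7}, Milnor number mu = 7.

The Hessian of f at 0 is [[2, 0], [0, 0]] with rank 1, so corank 1. A Groebner basis of the Jacobian ideal J(f) in C{u,v} is {v^7, u}; counting standard monomials gives mu = 7. Corank 1: A-series; mu = 7 gives A_7.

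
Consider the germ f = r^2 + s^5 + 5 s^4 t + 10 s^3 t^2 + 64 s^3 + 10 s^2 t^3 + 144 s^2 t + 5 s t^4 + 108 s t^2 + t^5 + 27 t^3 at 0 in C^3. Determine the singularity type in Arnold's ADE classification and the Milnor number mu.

The Hessian of f at 0 is [[0, 0, 0], [0, 0, 0], [0, 0, 2]] with rank 1, so corank 2. A Groebner basis of the Jacobian ideal J(f) in C{s,t,r} is {t^5, s*t^3 + 13*t^4/16, s^2 + 3*s*t/2 + 9*t^2/16, r}; counting standard monomials gives mu = 8. Corank 2; j^3 = (4*s + 3*t)^3 is a perfect cube, so E-series; the 5-jet and mu = 8 give E_8.

Type E_{8}, Milnor number mu = 8.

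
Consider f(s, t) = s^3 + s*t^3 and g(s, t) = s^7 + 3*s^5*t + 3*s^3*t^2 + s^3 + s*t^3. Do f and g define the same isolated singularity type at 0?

Yes.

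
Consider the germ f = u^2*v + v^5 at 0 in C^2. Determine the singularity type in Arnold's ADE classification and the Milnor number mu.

Type D_6, Milnor number mu = 6.

The Hessian of f at 0 is [[0, 0], [0, 0]] with rank 0, so corank 2. A Groebner basis of the Jacobian ideal J(f) in C{u,v} is {u^2/5 + v^4, u^3, u*v}; counting standard monomials gives mu = 6. Corank 2; j^3 = u^2*v has shape L^2 M (L != M), so D-series; mu = 6 gives D_6.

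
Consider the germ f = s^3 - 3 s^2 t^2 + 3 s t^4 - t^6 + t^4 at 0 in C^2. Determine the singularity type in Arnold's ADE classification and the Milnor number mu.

The Hessian of f at 0 has rank 0. Corank 2; j^3 = s^3 is a perfect cube, so E-series; the 4-jet and mu = 6 give E_6.

Type E6, Milnor number mu = 6.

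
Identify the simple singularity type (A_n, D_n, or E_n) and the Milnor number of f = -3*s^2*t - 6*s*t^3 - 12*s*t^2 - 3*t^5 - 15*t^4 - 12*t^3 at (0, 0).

Type D_5, Milnor number mu = 5.

The Hessian of f at 0 is [[0, 0], [0, 0]] with rank 0, so corank 2. A Groebner basis of the Jacobian ideal J(f) in C{s,t} is {s*t^2 - 2*s*t - 4*t^2, s*t + t^3 + 2*t^2, s^2 - 4*t^2}; counting standard monomials gives mu = 5. Corank 2; j^3 = -3*t*(s + 2*t)^2 has shape L^2 M (L != M), so D-series; mu = 5 gives D_5.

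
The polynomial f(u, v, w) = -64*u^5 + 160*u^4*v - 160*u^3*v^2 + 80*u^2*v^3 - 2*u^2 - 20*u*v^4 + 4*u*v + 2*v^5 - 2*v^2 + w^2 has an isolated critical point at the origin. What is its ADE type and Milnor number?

Type A_{4}, Milnor number mu = 4.

The Hessian of f at 0 has rank 2. Corank 1: A-series; mu = 4 gives A_4.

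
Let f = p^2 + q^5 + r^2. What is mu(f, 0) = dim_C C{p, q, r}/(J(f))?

4

The Hessian of f at 0 has rank 2. Corank 1: A-series; mu = 4 gives A_4.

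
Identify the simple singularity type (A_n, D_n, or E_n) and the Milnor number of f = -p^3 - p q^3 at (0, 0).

Type E7, Milnor number mu = 7.

The Hessian of f at 0 has rank 0. Corank 2; j^3 = -p^3 is a perfect cube, so E-series; the 4-jet and mu = 7 give E_7.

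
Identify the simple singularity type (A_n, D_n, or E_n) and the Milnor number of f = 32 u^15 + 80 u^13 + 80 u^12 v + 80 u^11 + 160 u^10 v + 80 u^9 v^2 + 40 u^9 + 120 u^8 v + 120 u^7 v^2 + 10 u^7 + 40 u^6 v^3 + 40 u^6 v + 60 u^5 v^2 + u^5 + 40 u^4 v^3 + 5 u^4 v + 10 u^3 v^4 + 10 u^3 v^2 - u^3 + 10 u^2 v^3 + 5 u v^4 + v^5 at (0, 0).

The Hessian of f at 0 is [[0, 0], [0, 0]] with rank 0, so corank 2. A Groebner basis of the Jacobian ideal J(f) in C{u,v} is {v^5, u*v^3 + v^4/4, u^2}; counting standard monomials gives mu = 8. Corank 2; j^3 = -u^3 is a perfect cube, so E-series; the 5-jet and mu = 8 give E_8.

Type E_{8}, Milnor number mu = 8.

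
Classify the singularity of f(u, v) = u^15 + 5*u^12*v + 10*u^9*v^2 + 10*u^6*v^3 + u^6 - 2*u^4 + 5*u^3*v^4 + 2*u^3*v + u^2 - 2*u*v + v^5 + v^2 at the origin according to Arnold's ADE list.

A_4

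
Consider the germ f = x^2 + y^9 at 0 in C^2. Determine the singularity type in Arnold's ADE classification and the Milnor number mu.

Type A8, Milnor number mu = 8.

The Hessian of f at 0 is [[2, 0], [0, 0]] with rank 1, so corank 1. A Groebner basis of the Jacobian ideal J(f) in C{x,y} is {y^8, x}; counting standard monomials gives mu = 8. Corank 1: A-series; mu = 8 gives A_8.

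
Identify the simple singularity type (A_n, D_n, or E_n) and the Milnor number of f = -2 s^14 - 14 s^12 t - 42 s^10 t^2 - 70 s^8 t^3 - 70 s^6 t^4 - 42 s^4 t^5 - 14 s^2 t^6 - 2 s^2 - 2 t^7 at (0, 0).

Type A6, Milnor number mu = 6.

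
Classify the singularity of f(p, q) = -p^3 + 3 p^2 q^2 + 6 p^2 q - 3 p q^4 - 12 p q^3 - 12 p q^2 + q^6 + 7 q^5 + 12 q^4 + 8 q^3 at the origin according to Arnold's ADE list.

E_8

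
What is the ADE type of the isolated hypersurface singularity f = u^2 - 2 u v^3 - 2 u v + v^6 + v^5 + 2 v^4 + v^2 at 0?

A_4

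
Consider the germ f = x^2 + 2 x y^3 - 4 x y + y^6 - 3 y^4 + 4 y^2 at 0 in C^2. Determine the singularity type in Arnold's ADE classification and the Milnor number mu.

The Hessian of f at 0 is [[2, -4], [-4, 8]] with rank 1, so corank 1. A Groebner basis of the Jacobian ideal J(f) in C{x,y} is {y^3, x - 2*y}; counting standard monomials gives mu = 3. Corank 1: A-series; mu = 3 gives A_3.

Type A3, Milnor number mu = 3.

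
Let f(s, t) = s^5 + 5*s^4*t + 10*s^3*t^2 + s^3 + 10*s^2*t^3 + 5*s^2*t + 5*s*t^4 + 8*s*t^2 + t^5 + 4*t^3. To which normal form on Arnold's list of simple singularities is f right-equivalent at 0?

D_6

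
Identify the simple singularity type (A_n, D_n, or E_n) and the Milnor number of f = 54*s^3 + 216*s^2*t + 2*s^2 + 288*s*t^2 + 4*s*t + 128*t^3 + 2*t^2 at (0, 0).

The Hessian of f at 0 has rank 1. Corank 1: A-series; mu = 2 gives A_2.

Type A_2, Milnor number mu = 2.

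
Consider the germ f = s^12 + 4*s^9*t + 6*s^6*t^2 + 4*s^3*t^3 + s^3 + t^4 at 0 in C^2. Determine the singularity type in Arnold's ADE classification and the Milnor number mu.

Type E6, Milnor number mu = 6.

The Hessian of f at 0 is [[0, 0], [0, 0]] with rank 0, so corank 2. A Groebner basis of the Jacobian ideal J(f) in C{s,t} is {t^3, s^2}; counting standard monomials gives mu = 6. Corank 2; j^3 = s^3 is a perfect cube, so E-series; the 4-jet and mu = 6 give E_6.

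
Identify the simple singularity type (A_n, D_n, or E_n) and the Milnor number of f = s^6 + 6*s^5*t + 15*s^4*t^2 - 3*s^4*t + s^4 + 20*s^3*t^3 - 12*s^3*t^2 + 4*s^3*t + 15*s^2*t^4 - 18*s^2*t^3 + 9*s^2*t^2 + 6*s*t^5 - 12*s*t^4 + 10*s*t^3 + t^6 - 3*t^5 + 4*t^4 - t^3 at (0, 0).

The Hessian of f at 0 has rank 0. Corank 2; j^3 = -t^3 is a perfect cube, so E-series; the 4-jet and mu = 6 give E_6.

Type E_6, Milnor number mu = 6.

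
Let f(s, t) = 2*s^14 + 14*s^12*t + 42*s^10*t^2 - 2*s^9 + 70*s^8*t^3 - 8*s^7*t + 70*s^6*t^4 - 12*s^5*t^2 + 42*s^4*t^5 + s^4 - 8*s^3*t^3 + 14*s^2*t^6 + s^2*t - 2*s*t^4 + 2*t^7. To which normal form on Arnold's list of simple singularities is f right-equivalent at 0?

D8

The Hessian of f at 0 has rank 0. Corank 2; j^3 = s^2*t has shape L^2 M (L != M), so D-series; mu = 8 gives D_8.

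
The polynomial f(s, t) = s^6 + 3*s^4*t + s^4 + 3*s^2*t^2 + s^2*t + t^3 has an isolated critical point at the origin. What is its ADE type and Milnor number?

Type D_{4}, Milnor number mu = 4.

The Hessian of f at 0 is [[0, 0], [0, 0]] with rank 0, so corank 2. A Groebner basis of the Jacobian ideal J(f) in C{s,t} is {t^3, s^2 + 3*t^2, s*t}; counting standard monomials gives mu = 4. Corank 2; j^3 = t*(s^2 + t^2) splits into three distinct lines over C (the quadratic factor has nonzero discriminant), so D_4.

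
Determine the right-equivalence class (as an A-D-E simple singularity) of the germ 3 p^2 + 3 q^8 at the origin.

A_7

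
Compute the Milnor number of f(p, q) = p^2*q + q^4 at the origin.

5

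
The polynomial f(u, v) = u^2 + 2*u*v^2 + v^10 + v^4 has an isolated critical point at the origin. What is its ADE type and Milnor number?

Type A9, Milnor number mu = 9.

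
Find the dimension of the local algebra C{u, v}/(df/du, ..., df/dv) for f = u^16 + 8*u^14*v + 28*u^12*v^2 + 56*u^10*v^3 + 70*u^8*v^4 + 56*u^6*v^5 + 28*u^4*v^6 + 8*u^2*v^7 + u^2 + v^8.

The Hessian of f at 0 has rank 1. Corank 1: A-series; mu = 7 gives A_7.

7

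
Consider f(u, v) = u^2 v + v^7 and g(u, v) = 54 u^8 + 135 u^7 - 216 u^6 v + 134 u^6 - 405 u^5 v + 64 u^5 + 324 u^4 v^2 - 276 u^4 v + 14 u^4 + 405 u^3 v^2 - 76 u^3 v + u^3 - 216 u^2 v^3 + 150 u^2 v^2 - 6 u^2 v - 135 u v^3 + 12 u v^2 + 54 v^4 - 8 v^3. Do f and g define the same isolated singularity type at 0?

The Hessian of f at 0 has rank 0. Corank 2; j^3 = u^2*v has shape L^2 M (L != M), so D-series; mu = 8 gives D_8. The Hessian of g at 0 has rank 0. Corank 2; j^3 = (u - 2*v)^3 is a perfect cube, so E-series; the 4-jet and mu = 7 give E_7. f is D_8 but g is E_7, hence not right-equivalent.

No.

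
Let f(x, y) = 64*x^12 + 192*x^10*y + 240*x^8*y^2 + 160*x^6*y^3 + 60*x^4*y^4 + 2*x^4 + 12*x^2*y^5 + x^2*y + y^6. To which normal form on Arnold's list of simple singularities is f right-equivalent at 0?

The Hessian of f at 0 has rank 0. Corank 2; j^3 = x^2*y has shape L^2 M (L != M), so D-series; mu = 7 gives D_7.

D7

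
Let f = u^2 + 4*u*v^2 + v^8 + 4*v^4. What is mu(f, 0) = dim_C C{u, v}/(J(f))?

7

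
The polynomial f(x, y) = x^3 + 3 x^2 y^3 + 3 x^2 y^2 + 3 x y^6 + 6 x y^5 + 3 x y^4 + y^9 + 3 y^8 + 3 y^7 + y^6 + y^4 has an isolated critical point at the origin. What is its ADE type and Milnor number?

The Hessian of f at 0 is [[0, 0], [0, 0]] with rank 0, so corank 2. A Groebner basis of the Jacobian ideal J(f) in C{x,y} is {x^3, x^2*y, x^2/2 + x*y^2, y^3}; counting standard monomials gives mu = 6. Corank 2; j^3 = x^3 is a perfect cube, so E-series; the 4-jet and mu = 6 give E_6.

Type E_{6}, Milnor number mu = 6.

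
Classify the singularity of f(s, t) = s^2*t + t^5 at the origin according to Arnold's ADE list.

The Hessian of f at 0 is [[0, 0], [0, 0]] with rank 0, so corank 2. A Groebner basis of the Jacobian ideal J(f) in C{s,t} is {s^2/5 + t^4, s^3, s*t}; counting standard monomials gives mu = 6. Corank 2; j^3 = s^2*t has shape L^2 M (L != M), so D-series; mu = 6 gives D_6.

D_{6}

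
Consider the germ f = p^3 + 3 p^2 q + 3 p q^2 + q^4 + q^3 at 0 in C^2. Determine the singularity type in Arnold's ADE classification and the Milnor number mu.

The Hessian of f at 0 has rank 0. Corank 2; j^3 = (p + q)^3 is a perfect cube, so E-series; the 4-jet and mu = 6 give E_6.

Type E6, Milnor number mu = 6.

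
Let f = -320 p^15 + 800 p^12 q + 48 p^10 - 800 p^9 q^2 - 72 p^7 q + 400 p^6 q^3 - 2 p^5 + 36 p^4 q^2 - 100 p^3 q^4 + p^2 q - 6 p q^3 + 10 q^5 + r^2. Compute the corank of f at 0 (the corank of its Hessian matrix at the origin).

2

Hessian at 0 has rank 1.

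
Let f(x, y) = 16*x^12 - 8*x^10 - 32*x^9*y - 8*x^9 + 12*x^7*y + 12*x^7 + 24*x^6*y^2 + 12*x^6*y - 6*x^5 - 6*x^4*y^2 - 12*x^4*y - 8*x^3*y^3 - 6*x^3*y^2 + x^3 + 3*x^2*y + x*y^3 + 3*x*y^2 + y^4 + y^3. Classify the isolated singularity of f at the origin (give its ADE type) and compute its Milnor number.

Type E_7, Milnor number mu = 7.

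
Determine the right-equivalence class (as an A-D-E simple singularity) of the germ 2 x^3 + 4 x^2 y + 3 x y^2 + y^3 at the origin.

D_4

The Hessian of f at 0 is [[0, 0], [0, 0]] with rank 0, so corank 2. A Groebner basis of the Jacobian ideal J(f) in C{x,y} is {y^3, x^2 - 3*y^2/2, x*y + 3*y^2/2}; counting standard monomials gives mu = 4. Corank 2; j^3 = (x + y)*(2*x^2 + 2*x*y + y^2) splits into three distinct lines over C (the quadratic factor has nonzero discriminant), so D_4.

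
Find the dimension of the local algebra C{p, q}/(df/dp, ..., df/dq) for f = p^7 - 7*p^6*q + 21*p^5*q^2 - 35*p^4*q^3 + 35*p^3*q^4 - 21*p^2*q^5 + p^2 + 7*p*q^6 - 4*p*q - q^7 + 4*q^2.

6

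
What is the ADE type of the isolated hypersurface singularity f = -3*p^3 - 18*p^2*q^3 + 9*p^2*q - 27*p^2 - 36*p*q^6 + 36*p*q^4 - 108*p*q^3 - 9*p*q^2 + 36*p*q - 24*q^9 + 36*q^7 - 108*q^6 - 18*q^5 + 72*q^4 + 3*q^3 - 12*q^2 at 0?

The Hessian of f at 0 has rank 1. Corank 1: A-series; mu = 2 gives A_2.

A_{2}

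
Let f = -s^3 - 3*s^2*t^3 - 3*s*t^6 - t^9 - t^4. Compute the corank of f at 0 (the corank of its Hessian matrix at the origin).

Hessian at 0 has rank 0.

2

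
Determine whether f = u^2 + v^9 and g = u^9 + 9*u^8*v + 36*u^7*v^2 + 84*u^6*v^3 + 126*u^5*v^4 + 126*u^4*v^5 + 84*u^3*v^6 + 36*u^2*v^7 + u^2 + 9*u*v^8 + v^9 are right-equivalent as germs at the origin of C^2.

Yes.

The Hessian of f at 0 has rank 1. Corank 1: A-series; mu = 8 gives A_8. The Hessian of g at 0 has rank 1. Corank 1: A-series; mu = 8 gives A_8. Both have type A_8, hence right-equivalent.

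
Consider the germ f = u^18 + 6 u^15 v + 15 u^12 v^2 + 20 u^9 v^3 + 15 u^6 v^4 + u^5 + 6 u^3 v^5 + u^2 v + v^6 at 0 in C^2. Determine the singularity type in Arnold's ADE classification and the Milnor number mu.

Type D_{7}, Milnor number mu = 7.

The Hessian of f at 0 is [[0, 0], [0, 0]] with rank 0, so corank 2. A Groebner basis of the Jacobian ideal J(f) in C{u,v} is {u^2/6 + v^5, u^3, u*v}; counting standard monomials gives mu = 7. Corank 2; j^3 = u^2*v has shape L^2 M (L != M), so D-series; mu = 7 gives D_7.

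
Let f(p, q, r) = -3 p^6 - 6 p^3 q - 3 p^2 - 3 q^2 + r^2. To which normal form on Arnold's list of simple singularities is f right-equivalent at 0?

A1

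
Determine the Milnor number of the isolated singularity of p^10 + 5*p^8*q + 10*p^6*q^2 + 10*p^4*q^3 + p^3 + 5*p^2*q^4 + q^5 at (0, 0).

The Hessian of f at 0 has rank 0. Corank 2; j^3 = p^3 is a perfect cube, so E-series; the 5-jet and mu = 8 give E_8.

8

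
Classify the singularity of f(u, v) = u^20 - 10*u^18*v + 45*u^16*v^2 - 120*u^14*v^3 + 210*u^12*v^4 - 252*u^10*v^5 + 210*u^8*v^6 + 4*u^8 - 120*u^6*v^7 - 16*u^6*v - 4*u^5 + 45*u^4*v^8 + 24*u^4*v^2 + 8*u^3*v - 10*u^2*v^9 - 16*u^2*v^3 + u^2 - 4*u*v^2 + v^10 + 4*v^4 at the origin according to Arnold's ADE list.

A_9

The Hessian of f at 0 has rank 1. Corank 1: A-series; mu = 9 gives A_9.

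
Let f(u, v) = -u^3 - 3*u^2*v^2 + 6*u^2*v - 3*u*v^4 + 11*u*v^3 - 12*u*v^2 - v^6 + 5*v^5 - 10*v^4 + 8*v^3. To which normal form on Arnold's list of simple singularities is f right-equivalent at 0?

E7

The Hessian of f at 0 has rank 0. Corank 2; j^3 = -(u - 2*v)^3 is a perfect cube, so E-series; the 4-jet and mu = 7 give E_7.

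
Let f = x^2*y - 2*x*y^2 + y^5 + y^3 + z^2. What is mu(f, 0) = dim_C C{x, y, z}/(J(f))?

6

The Hessian of f at 0 is [[0, 0, 0], [0, 0, 0], [0, 0, 2]] with rank 1, so corank 2. A Groebner basis of the Jacobian ideal J(f) in C{x,y,z} is {x^2/5 + y^4 - y^2/5, x^3 - y^3, x*y - y^2, z}; counting standard monomials gives mu = 6. Corank 2; j^3 = y*(x - y)^2 has shape L^2 M (L != M), so D-series; mu = 6 gives D_6.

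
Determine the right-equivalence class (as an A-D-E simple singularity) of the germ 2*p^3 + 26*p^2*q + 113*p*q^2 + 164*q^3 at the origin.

The Hessian of f at 0 is [[0, 0], [0, 0]] with rank 0, so corank 2. A Groebner basis of the Jacobian ideal J(f) in C{p,q} is {q^3, p^2 - 23*q^2/2, p*q + 7*q^2/2}; counting standard monomials gives mu = 4. Corank 2; j^3 = (p + 4*q)*(2*p^2 + 18*p*q + 41*q^2) splits into three distinct lines over C (the quadratic factor has nonzero discriminant), so D_4.

D_{4}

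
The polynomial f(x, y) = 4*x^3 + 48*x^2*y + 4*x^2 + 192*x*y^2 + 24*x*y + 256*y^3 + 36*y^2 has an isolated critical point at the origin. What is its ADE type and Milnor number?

Type A2, Milnor number mu = 2.

The Hessian of f at 0 has rank 1. Corank 1: A-series; mu = 2 gives A_2.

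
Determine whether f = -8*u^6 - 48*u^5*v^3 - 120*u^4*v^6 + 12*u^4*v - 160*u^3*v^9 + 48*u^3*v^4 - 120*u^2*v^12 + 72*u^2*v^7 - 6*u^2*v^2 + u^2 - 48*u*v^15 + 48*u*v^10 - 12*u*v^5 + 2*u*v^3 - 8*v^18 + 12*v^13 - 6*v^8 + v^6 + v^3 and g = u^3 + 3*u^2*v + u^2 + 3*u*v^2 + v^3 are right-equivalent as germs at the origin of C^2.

Yes.

The Hessian of f at 0 is [[2, 0], [0, 0]] with rank 1, so corank 1. A Groebner basis of the Jacobian ideal J(f) in C{u,v} is {v^2, u}; counting standard monomials gives mu = 2. Corank 1: A-series; mu = 2 gives A_2. The Hessian of g at 0 is [[2, 0], [0, 0]] with rank 1, so corank 1. A Groebner basis of the Jacobian ideal J(g) in C{u,v} is {v^2, u}; counting standard monomials gives mu = 2. Corank 1: A-series; mu = 2 gives A_2. Both have type A_2, hence right-equivalent.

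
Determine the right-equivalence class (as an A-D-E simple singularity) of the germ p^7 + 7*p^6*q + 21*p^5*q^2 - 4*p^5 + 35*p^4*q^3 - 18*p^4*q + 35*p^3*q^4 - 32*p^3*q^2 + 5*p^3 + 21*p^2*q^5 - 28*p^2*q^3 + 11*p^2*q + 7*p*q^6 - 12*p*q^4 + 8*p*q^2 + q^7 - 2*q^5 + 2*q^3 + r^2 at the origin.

D4

The Hessian of f at 0 has rank 1. Corank 2; j^3 = (p + q)*(5*p^2 + 6*p*q + 2*q^2) splits into three distinct lines over C (the quadratic factor has nonzero discriminant), so D_4.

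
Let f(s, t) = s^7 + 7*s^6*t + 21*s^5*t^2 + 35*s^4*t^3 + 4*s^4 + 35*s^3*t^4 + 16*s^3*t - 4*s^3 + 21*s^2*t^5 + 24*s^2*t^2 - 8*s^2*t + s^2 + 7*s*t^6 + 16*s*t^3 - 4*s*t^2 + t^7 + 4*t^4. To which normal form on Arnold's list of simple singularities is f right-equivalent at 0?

The Hessian of f at 0 is [[2, 0], [0, 0]] with rank 1, so corank 1. A Groebner basis of the Jacobian ideal J(f) in C{s,t} is {-7*s*t/6 + 5*s/24 + t^4 + 2*t^3/3 - 5*t^2/12, s*t^2 - 2*s*t/3 + s/12 + 2*t^3/3 - t^2/6, s^2 + 2*s*t - s/2 + t^2}; counting standard monomials gives mu = 6. Corank 1: A-series; mu = 6 gives A_6.

A_6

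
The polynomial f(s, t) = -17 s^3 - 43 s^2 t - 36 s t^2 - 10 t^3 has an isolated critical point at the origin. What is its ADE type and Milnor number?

The Hessian of f at 0 has rank 0. Corank 2; j^3 = -(s + t)*(17*s^2 + 26*s*t + 10*t^2) splits into three distinct lines over C (the quadratic factor has nonzero discriminant), so D_4.

Type D4, Milnor number mu = 4.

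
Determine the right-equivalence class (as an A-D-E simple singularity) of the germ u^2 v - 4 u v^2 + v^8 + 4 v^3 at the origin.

The Hessian of f at 0 is [[0, 0], [0, 0]] with rank 0, so corank 2. A Groebner basis of the Jacobian ideal J(f) in C{u,v} is {u^2/8 + v^7 - v^2/2, u^3 - 8*v^3, u*v - 2*v^2}; counting standard monomials gives mu = 9. Corank 2; j^3 = v*(u - 2*v)^2 has shape L^2 M (L != M), so D-series; mu = 9 gives D_9.

D_9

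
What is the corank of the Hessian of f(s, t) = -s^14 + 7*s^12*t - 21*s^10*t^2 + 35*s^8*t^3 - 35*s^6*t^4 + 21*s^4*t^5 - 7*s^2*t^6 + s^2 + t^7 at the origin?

1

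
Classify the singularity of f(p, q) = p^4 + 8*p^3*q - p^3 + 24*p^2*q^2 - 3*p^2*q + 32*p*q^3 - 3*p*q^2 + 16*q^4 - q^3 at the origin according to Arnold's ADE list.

The Hessian of f at 0 has rank 0. Corank 2; j^3 = -(p + q)^3 is a perfect cube, so E-series; the 4-jet and mu = 6 give E_6.

E_{6}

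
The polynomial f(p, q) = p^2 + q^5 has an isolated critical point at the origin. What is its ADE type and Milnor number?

Type A4, Milnor number mu = 4.

The Hessian of f at 0 has rank 1. Corank 1: A-series; mu = 4 gives A_4.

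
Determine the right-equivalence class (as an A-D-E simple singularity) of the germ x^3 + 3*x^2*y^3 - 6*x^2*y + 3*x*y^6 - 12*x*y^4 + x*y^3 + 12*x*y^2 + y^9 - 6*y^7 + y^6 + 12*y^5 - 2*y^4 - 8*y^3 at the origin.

E7

The Hessian of f at 0 is [[0, 0], [0, 0]] with rank 0, so corank 2. A Groebner basis of the Jacobian ideal J(f) in C{x,y} is {x^3 - 6*x^2*y - 48*x^2 + 192*x*y - 192*y^2, 6*x^2 + x*y^2 - 24*x*y + 24*y^2, 3*x^2 - 12*x*y + y^3 + 12*y^2}; counting standard monomials gives mu = 7. Corank 2; j^3 = (x - 2*y)^3 is a perfect cube, so E-series; the 4-jet and mu = 7 give E_7.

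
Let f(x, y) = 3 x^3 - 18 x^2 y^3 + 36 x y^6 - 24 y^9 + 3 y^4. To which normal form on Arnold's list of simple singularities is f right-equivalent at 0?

The Hessian of f at 0 has rank 0. Corank 2; j^3 = 3*x^3 is a perfect cube, so E-series; the 4-jet and mu = 6 give E_6.

E6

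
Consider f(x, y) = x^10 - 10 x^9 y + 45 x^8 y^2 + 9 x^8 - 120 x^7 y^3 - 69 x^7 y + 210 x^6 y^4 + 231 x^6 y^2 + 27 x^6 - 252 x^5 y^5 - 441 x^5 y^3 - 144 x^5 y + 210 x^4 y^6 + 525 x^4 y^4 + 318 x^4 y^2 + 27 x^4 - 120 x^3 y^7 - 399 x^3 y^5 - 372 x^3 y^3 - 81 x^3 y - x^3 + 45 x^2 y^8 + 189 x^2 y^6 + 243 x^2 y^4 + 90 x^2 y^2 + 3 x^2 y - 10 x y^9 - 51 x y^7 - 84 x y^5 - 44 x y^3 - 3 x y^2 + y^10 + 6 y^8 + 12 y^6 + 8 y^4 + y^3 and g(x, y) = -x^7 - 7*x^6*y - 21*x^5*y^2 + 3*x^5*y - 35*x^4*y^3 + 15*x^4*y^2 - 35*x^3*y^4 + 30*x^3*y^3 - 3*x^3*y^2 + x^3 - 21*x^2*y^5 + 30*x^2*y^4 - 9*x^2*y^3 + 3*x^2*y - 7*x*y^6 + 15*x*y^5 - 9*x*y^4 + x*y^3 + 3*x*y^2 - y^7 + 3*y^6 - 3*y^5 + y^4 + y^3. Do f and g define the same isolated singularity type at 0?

Yes.

The Hessian of f at 0 is [[0, 0], [0, 0]] with rank 0, so corank 2. A Groebner basis of the Jacobian ideal J(f) in C{x,y} is {x^2/3 - 2*x*y/3 + y^4 - y^3/9 + y^2/3, x^3 - 5*x^2/3 + 10*x*y/3 - 4*y^3/9 - 5*y^2/3, x^2*y - 11*x^2/9 + 22*x*y/9 - 16*y^3/27 - 11*y^2/9, -2*x^2/3 + x*y^2 + 4*x*y/3 - 7*y^3/9 - 2*y^2/3}; counting standard monomials gives mu = 7. Corank 2; j^3 = -(x - y)^3 is a perfect cube, so E-series; the 4-jet and mu = 7 give E_7. The Hessian of g at 0 is [[0, 0], [0, 0]] with rank 0, so corank 2. A Groebner basis of the Jacobian ideal J(g) in C{x,y} is {x^3 + 3*x^2*y + 6*x^2 + 12*x*y + 6*y^2, -3*x^2 + x*y^2 - 6*x*y - 3*y^2, 3*x^2 + 6*x*y + y^3 + 3*y^2}; counting standard monomials gives mu = 7. Corank 2; j^3 = (x + y)^3 is a perfect cube, so E-series; the 4-jet and mu = 7 give E_7. Both have type E_7, hence right-equivalent.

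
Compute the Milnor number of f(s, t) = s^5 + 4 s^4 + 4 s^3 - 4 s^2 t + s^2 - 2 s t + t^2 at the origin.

4

The Hessian of f at 0 has rank 1. Corank 1: A-series; mu = 4 gives A_4.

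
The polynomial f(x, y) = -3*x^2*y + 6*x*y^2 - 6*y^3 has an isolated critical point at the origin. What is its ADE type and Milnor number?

Type D_4, Milnor number mu = 4.

The Hessian of f at 0 has rank 0. Corank 2; j^3 = -3*y*(x^2 - 2*x*y + 2*y^2) splits into three distinct lines over C (the quadratic factor has nonzero discriminant), so D_4.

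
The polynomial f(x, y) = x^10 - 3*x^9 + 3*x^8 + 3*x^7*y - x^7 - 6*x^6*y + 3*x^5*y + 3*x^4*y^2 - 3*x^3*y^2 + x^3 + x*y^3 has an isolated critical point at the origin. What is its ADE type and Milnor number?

Type E_{7}, Milnor number mu = 7.

The Hessian of f at 0 is [[0, 0], [0, 0]] with rank 0, so corank 2. A Groebner basis of the Jacobian ideal J(f) in C{x,y} is {x^3, x*y^2, 3*x^2 + y^3}; counting standard monomials gives mu = 7. Corank 2; j^3 = x^3 is a perfect cube, so E-series; the 4-jet and mu = 7 give E_7.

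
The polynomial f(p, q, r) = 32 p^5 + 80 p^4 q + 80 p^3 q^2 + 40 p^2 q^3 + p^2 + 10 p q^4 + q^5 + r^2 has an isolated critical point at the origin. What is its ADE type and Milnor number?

The Hessian of f at 0 has rank 2. Corank 1: A-series; mu = 4 gives A_4.

Type A4, Milnor number mu = 4.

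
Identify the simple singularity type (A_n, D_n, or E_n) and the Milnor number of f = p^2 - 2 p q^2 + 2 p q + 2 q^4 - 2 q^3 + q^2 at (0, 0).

Type A3, Milnor number mu = 3.

The Hessian of f at 0 has rank 1. Corank 1: A-series; mu = 3 gives A_3.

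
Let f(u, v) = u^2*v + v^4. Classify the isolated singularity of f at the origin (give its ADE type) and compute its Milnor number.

Type D_5, Milnor number mu = 5.

The Hessian of f at 0 is [[0, 0], [0, 0]] with rank 0, so corank 2. A Groebner basis of the Jacobian ideal J(f) in C{u,v} is {u^3, u^2/4 + v^3, u*v}; counting standard monomials gives mu = 5. Corank 2; j^3 = u^2*v has shape L^2 M (L != M), so D-series; mu = 5 gives D_5.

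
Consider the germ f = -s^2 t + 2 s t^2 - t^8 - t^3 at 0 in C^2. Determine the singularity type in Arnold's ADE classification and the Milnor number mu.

Type D_9, Milnor number mu = 9.

The Hessian of f at 0 has rank 0. Corank 2; j^3 = -t*(s - t)^2 has shape L^2 M (L != M), so D-series; mu = 9 gives D_9.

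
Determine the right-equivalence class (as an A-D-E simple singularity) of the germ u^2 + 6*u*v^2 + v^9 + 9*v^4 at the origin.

A_{8}

The Hessian of f at 0 is [[2, 0], [0, 0]] with rank 1, so corank 1. A Groebner basis of the Jacobian ideal J(f) in C{u,v} is {u^4, u/3 + v^2}; counting standard monomials gives mu = 8. Corank 1: A-series; mu = 8 gives A_8.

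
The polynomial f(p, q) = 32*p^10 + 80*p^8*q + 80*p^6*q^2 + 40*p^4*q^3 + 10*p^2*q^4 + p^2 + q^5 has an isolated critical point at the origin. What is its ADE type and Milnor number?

The Hessian of f at 0 is [[2, 0], [0, 0]] with rank 1, so corank 1. A Groebner basis of the Jacobian ideal J(f) in C{p,q} is {q^4, p}; counting standard monomials gives mu = 4. Corank 1: A-series; mu = 4 gives A_4.

Type A4, Milnor number mu = 4.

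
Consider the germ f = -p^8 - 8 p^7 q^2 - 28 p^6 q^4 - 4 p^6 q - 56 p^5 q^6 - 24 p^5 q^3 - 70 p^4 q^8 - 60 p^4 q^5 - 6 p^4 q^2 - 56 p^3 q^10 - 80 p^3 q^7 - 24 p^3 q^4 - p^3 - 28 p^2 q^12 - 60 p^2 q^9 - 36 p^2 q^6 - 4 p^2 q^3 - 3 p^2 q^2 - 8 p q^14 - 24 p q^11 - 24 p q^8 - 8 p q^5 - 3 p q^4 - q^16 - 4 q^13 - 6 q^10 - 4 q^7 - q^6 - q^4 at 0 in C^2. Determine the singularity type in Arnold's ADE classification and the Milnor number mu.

The Hessian of f at 0 is [[0, 0], [0, 0]] with rank 0, so corank 2. A Groebner basis of the Jacobian ideal J(f) in C{p,q} is {p^3, p^2*q, p^2/2 + p*q^2, q^3}; counting standard monomials gives mu = 6. Corank 2; j^3 = -p^3 is a perfect cube, so E-series; the 4-jet and mu = 6 give E_6.

Type E6, Milnor number mu = 6.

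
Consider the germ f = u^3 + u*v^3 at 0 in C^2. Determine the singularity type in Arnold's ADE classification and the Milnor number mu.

Type E_7, Milnor number mu = 7.

The Hessian of f at 0 is [[0, 0], [0, 0]] with rank 0, so corank 2. A Groebner basis of the Jacobian ideal J(f) in C{u,v} is {u^3, u*v^2, 3*u^2 + v^3}; counting standard monomials gives mu = 7. Corank 2; j^3 = u^3 is a perfect cube, so E-series; the 4-jet and mu = 7 give E_7.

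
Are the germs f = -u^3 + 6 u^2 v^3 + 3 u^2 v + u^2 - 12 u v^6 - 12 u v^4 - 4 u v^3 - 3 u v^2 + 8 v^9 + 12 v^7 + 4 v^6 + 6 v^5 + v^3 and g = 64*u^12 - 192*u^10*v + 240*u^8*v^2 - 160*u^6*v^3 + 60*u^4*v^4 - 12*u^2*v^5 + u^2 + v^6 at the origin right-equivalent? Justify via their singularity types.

No.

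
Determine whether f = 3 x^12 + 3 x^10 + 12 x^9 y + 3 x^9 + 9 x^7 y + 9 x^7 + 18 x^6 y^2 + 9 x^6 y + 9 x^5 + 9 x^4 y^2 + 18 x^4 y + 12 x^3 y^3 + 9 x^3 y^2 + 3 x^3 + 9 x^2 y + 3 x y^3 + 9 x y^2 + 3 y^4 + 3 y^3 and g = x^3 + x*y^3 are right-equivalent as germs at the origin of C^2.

The Hessian of f at 0 is [[0, 0], [0, 0]] with rank 0, so corank 2. A Groebner basis of the Jacobian ideal J(f) in C{x,y} is {x^3 + 3*x^2*y + 6*x^2 + 12*x*y + 6*y^2, -3*x^2 + x*y^2 - 6*x*y - 3*y^2, 3*x^2 + 6*x*y + y^3 + 3*y^2}; counting standard monomials gives mu = 7. Corank 2; j^3 = 3*(x + y)^3 is a perfect cube, so E-series; the 4-jet and mu = 7 give E_7. The Hessian of g at 0 is [[0, 0], [0, 0]] with rank 0, so corank 2. A Groebner basis of the Jacobian ideal J(g) in C{x,y} is {x^3, x*y^2, 3*x^2 + y^3}; counting standard monomials gives mu = 7. Corank 2; j^3 = x^3 is a perfect cube, so E-series; the 4-jet and mu = 7 give E_7. Both have type E_7, hence right-equivalent.

Yes.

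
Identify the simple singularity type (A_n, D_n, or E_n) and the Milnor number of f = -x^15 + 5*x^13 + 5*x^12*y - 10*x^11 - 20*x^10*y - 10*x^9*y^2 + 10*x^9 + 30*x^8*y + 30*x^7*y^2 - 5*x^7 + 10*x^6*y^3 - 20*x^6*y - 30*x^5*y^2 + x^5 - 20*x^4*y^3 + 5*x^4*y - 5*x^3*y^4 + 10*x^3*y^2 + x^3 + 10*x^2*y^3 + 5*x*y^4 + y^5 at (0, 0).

Type E8, Milnor number mu = 8.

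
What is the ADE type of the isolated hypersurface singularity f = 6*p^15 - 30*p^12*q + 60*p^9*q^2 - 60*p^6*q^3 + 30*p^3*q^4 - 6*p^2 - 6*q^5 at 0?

A4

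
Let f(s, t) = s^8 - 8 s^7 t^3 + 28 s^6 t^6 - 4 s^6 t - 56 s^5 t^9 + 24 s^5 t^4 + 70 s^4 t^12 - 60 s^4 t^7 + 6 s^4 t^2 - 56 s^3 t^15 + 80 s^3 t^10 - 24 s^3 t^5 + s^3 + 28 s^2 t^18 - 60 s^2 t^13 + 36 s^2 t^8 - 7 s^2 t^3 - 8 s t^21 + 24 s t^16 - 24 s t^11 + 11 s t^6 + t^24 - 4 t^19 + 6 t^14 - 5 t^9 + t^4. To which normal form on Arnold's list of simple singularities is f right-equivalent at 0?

E_{6}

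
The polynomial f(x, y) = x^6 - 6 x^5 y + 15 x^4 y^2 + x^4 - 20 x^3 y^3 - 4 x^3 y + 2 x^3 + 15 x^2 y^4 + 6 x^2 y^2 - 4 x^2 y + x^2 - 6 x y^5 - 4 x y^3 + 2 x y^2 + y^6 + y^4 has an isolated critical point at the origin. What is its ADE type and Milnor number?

The Hessian of f at 0 is [[2, 0], [0, 0]] with rank 1, so corank 1. A Groebner basis of the Jacobian ideal J(f) in C{x,y} is {x*y^2 + 2*x*y - x - y^2, 5*x*y - 2*x + y^3 - 2*y^2, x^2 - 2*x*y + x + y^2}; counting standard monomials gives mu = 5. Corank 1: A-series; mu = 5 gives A_5.

Type A_{5}, Milnor number mu = 5.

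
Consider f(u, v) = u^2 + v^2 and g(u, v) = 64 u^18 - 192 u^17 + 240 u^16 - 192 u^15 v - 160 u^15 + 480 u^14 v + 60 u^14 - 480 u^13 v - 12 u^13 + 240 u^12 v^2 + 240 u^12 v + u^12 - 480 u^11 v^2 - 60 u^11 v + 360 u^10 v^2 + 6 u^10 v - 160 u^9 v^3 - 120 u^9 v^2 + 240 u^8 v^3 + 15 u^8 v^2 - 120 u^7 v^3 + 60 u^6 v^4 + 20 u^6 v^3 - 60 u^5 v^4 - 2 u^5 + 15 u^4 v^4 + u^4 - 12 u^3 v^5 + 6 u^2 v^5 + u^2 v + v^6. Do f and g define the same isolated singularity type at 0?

No.

The Hessian of f at 0 is [[2, 0], [0, 2]] with rank 2, so corank 0. A Groebner basis of the Jacobian ideal J(f) in C{u,v} is {u, v}; counting standard monomials gives mu = 1. Corank 0: nondegenerate Morse point, so A_1. The Hessian of g at 0 is [[0, 0], [0, 0]] with rank 0, so corank 2. A Groebner basis of the Jacobian ideal J(g) in C{u,v} is {u^2/6 + v^5, u^3, u*v}; counting standard monomials gives mu = 7. Corank 2; j^3 = u^2*v has shape L^2 M (L != M), so D-series; mu = 7 gives D_7. f is A_1 but g is D_7, hence not right-equivalent.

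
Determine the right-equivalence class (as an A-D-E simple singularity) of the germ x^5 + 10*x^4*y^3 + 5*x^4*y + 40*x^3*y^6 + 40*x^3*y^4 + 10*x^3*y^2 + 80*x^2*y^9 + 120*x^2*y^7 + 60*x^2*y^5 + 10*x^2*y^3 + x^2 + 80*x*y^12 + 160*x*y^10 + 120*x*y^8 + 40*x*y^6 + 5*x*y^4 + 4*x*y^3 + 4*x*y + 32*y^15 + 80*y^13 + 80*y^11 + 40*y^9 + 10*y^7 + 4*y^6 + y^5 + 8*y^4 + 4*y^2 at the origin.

The Hessian of f at 0 has rank 1. Corank 1: A-series; mu = 4 gives A_4.

A_{4}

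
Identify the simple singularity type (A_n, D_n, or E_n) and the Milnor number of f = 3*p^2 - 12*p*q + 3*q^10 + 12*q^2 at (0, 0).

Type A9, Milnor number mu = 9.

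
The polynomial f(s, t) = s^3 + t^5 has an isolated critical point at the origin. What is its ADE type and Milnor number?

The Hessian of f at 0 is [[0, 0], [0, 0]] with rank 0, so corank 2. A Groebner basis of the Jacobian ideal J(f) in C{s,t} is {t^4, s^2}; counting standard monomials gives mu = 8. Corank 2; j^3 = s^3 is a perfect cube, so E-series; the 5-jet and mu = 8 give E_8.

Type E_8, Milnor number mu = 8.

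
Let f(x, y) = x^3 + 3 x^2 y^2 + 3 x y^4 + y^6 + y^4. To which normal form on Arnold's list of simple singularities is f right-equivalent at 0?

E_6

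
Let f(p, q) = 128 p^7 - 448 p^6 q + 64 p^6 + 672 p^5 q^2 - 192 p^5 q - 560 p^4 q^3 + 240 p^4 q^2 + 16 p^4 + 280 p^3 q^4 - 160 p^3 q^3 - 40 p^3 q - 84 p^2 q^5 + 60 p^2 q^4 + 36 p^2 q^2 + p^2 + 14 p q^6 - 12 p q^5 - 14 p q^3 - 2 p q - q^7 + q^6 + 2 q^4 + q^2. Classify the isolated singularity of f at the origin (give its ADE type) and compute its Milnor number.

Type A6, Milnor number mu = 6.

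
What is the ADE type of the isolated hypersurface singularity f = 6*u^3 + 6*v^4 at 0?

The Hessian of f at 0 has rank 0. Corank 2; j^3 = 6*u^3 is a perfect cube, so E-series; the 4-jet and mu = 6 give E_6.

E_{6}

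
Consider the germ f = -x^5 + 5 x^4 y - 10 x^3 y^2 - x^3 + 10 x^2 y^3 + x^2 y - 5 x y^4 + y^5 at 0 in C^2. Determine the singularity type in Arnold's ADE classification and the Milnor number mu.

Type D_{6}, Milnor number mu = 6.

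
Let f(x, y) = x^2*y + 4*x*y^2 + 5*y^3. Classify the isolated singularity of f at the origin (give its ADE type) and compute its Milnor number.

Type D_4, Milnor number mu = 4.

The Hessian of f at 0 is [[0, 0], [0, 0]] with rank 0, so corank 2. A Groebner basis of the Jacobian ideal J(f) in C{x,y} is {y^3, x^2 - y^2, x*y + 2*y^2}; counting standard monomials gives mu = 4. Corank 2; j^3 = y*(x^2 + 4*x*y + 5*y^2) splits into three distinct lines over C (the quadratic factor has nonzero discriminant), so D_4.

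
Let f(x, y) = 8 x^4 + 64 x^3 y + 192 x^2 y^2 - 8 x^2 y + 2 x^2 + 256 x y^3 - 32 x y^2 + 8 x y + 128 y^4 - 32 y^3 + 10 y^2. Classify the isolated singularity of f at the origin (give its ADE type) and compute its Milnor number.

The Hessian of f at 0 is [[4, 8], [8, 20]] with rank 2, so corank 0. A Groebner basis of the Jacobian ideal J(f) in C{x,y} is {x, y}; counting standard monomials gives mu = 1. Corank 0: nondegenerate Morse point, so A_1.

Type A1, Milnor number mu = 1.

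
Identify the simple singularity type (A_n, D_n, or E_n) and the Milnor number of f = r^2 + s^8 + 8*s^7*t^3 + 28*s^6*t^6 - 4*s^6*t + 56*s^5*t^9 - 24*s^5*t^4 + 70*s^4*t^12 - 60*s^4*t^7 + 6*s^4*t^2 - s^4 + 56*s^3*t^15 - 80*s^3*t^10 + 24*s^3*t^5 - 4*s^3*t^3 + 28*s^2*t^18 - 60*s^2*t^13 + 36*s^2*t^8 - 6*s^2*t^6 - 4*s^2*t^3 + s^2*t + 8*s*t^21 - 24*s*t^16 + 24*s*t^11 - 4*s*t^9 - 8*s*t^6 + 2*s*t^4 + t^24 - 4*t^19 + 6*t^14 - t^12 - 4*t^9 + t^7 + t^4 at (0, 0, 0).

Type D_5, Milnor number mu = 5.

The Hessian of f at 0 has rank 1. Corank 2; j^3 = s^2*t has shape L^2 M (L != M), so D-series; mu = 5 gives D_5.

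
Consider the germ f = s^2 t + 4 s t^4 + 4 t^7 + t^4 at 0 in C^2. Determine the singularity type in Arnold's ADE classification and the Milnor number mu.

Type D_5, Milnor number mu = 5.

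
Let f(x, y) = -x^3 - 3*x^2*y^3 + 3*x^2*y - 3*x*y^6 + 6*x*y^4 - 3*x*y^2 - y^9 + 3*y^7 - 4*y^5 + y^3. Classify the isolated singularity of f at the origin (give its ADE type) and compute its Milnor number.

Type E_{8}, Milnor number mu = 8.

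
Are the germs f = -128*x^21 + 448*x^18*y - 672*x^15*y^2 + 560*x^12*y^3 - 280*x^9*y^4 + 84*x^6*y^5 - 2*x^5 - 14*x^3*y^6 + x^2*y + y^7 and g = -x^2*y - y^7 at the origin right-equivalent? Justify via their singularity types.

Yes.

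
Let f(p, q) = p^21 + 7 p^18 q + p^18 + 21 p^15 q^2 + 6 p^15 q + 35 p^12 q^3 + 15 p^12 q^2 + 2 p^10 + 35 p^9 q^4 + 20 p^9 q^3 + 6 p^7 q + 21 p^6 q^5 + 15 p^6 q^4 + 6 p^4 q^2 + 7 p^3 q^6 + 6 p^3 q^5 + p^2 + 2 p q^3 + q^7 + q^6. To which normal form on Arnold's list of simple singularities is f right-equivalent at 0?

A_{6}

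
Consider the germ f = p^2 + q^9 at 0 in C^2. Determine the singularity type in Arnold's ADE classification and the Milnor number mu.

The Hessian of f at 0 has rank 1. Corank 1: A-series; mu = 8 gives A_8.

Type A_8, Milnor number mu = 8.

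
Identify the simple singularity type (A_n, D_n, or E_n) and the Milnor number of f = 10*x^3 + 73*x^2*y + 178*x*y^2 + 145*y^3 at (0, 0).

Type D4, Milnor number mu = 4.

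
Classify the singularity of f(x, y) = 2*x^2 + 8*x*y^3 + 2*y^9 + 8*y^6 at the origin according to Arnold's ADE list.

A_{8}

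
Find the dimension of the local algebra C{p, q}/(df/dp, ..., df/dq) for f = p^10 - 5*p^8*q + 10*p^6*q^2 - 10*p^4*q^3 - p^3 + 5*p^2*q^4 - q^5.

8

The Hessian of f at 0 is [[0, 0], [0, 0]] with rank 0, so corank 2. A Groebner basis of the Jacobian ideal J(f) in C{p,q} is {q^4, p^2}; counting standard monomials gives mu = 8. Corank 2; j^3 = -p^3 is a perfect cube, so E-series; the 5-jet and mu = 8 give E_8.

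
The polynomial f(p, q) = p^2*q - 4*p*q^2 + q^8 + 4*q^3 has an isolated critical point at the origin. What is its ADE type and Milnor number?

The Hessian of f at 0 has rank 0. Corank 2; j^3 = q*(p - 2*q)^2 has shape L^2 M (L != M), so D-series; mu = 9 gives D_9.

Type D9, Milnor number mu = 9.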